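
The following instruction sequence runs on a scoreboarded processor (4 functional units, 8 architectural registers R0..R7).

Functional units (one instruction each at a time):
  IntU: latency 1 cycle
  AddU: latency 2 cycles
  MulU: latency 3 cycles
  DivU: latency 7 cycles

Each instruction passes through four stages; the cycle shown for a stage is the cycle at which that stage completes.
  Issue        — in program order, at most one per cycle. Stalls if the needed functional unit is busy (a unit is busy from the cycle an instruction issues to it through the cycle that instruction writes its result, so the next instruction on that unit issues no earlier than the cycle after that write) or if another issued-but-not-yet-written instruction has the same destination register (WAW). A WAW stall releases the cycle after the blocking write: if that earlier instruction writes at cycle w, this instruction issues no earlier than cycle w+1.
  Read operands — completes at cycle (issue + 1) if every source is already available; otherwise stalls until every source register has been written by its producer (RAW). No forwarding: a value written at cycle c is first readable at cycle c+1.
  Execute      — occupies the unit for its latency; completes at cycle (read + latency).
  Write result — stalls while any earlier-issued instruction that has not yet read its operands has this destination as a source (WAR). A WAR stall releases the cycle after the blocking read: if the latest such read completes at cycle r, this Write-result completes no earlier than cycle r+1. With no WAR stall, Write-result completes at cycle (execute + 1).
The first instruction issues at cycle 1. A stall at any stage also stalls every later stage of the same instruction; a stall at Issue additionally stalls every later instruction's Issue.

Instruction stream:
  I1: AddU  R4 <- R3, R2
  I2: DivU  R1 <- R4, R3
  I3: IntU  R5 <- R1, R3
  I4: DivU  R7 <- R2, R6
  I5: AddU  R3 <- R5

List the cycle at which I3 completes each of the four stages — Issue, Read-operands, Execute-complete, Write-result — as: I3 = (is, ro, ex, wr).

I3 = (3, 15, 16, 17)

cycle 1: I1→AddU
cycle 2: I1 RO, I2→DivU
cycle 3: I3→IntU
cycle 4: I1 EX
cycle 5: I1 WR R4
cycle 6: I2 RO
cycle 13: I2 EX
cycle 14: I2 WR R1
cycle 15: I3 RO, I4→DivU
cycle 16: I3 EX, I4 RO, I5→AddU
cycle 17: I3 WR R5
cycle 18: I5 RO
cycle 20: I5 EX
cycle 21: I5 WR R3
cycle 23: I4 EX
cycle 24: I4 WR R7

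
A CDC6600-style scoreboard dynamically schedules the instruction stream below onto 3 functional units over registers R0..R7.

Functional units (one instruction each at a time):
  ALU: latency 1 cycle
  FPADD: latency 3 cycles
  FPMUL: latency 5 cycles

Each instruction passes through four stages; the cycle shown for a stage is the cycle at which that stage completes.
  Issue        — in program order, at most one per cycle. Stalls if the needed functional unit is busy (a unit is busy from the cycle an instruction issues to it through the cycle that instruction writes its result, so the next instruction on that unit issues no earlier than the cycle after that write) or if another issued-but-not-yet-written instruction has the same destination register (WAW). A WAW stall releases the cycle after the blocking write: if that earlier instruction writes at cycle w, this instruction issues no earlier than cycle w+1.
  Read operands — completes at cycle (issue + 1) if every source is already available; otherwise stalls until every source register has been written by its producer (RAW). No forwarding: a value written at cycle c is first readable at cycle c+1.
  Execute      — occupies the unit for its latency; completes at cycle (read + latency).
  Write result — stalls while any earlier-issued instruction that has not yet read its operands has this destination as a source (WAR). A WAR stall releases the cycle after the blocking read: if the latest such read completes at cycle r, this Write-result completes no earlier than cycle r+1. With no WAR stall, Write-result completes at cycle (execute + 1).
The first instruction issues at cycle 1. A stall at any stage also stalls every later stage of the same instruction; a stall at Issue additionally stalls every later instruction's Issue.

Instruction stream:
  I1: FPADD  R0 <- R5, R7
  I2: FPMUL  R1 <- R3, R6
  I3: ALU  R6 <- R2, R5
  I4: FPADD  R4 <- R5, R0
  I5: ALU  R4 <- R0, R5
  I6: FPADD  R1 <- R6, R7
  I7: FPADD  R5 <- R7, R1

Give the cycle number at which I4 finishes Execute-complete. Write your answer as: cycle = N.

cycle = 11

I1 -> (1, 2, 5, 6)
I2 -> (2, 3, 8, 9)
I3 -> (3, 4, 5, 6)
I4 -> (7, 8, 11, 12)  // struct: FPADD busy until I1 writes@6
I5 -> (13, 14, 15, 16)  // WAW R4: wait I4 write@12
I6 -> (14, 15, 18, 19)
I7 -> (20, 21, 24, 25)  // struct: FPADD busy until I6 writes@19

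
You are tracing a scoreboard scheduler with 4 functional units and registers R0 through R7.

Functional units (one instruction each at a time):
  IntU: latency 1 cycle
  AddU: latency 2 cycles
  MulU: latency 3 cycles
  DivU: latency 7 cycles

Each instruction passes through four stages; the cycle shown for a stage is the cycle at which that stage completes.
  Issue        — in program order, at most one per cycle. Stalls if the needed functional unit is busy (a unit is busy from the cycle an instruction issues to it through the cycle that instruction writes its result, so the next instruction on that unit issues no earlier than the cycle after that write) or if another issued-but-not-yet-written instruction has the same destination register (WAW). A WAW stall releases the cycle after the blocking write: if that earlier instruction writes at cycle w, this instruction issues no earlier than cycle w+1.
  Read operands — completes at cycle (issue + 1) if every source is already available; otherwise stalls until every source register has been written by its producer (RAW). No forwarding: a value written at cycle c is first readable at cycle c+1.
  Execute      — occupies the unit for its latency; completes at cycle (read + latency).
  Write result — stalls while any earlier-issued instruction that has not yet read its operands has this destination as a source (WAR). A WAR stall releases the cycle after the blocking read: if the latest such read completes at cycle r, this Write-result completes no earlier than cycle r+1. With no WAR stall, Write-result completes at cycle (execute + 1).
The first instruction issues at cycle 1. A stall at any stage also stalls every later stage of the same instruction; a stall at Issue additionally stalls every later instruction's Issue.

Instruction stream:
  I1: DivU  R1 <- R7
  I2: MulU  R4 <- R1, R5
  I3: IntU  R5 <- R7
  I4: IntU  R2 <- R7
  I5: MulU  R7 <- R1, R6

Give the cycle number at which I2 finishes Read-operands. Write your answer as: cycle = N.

[I1] 1/2/9/10
[I2] 2/11/14/15  (RAW R1: wait I1 write@10)
[I3] 3/4/5/12  (WAR R5: wait I2 read@11)
[I4] 13/14/15/16  (struct: IntU busy until I3 writes@12)
[I5] 16/17/20/21  (struct: MulU busy until I2 writes@15)

cycle = 11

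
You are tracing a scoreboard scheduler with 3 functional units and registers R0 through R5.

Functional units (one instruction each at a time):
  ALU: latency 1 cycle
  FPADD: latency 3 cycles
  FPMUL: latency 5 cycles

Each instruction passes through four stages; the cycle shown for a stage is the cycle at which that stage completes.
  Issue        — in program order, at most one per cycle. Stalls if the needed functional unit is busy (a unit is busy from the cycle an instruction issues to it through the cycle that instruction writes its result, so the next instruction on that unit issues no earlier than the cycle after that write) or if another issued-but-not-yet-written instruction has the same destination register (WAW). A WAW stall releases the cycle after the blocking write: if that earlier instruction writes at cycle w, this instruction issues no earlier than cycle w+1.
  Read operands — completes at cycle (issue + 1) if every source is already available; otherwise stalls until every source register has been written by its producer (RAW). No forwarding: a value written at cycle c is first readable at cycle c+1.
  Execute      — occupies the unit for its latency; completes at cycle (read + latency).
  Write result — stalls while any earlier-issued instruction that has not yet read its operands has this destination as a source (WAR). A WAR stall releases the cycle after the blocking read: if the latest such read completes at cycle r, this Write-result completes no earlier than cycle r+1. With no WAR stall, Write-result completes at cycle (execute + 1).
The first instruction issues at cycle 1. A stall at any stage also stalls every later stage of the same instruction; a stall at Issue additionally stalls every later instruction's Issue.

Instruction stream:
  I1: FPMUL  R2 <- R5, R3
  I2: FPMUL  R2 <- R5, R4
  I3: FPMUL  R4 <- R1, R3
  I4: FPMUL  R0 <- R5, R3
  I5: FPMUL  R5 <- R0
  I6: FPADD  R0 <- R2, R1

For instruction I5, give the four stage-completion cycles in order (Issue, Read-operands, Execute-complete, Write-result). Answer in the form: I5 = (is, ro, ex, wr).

I5 = (33, 34, 39, 40)

cycle 1: I1→FPMUL
cycle 2: I1 RO
cycle 7: I1 EX
cycle 8: I1 WR R2
cycle 9: I2→FPMUL
cycle 10: I2 RO
cycle 15: I2 EX
cycle 16: I2 WR R2
cycle 17: I3→FPMUL
cycle 18: I3 RO
cycle 23: I3 EX
cycle 24: I3 WR R4
cycle 25: I4→FPMUL
cycle 26: I4 RO
cycle 31: I4 EX
cycle 32: I4 WR R0
cycle 33: I5→FPMUL
cycle 34: I5 RO · I6→FPADD
cycle 35: I6 RO
cycle 38: I6 EX
cycle 39: I5 EX · I6 WR R0
cycle 40: I5 WR R5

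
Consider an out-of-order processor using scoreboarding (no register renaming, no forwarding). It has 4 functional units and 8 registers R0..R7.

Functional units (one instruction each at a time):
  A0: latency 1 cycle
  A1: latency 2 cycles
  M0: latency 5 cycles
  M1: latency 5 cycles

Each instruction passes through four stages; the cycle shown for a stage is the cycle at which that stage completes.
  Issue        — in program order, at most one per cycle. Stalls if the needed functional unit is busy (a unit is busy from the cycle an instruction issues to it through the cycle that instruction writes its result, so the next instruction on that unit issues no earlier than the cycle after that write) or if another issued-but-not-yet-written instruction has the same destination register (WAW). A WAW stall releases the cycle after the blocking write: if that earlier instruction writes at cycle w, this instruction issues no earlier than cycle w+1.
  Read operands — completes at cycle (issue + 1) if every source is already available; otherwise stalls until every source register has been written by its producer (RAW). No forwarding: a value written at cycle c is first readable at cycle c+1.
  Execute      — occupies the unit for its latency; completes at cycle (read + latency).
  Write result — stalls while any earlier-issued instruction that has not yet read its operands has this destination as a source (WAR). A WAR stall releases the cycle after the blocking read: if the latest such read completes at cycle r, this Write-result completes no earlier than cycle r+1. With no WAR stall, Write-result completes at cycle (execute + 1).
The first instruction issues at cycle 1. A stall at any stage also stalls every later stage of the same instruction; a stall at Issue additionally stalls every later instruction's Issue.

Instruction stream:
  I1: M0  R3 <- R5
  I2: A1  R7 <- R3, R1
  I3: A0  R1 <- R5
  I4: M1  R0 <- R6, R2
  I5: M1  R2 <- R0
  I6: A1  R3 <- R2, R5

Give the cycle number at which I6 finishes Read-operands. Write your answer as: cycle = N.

cycle = 20

[I1] 1/2/7/8
[I2] 2/9/11/12  (RAW R3: wait I1 write@8)
[I3] 3/4/5/10  (WAR R1: wait I2 read@9)
[I4] 4/5/10/11
[I5] 12/13/18/19  (struct: M1 busy until I4 writes@11)
[I6] 13/20/22/23  (RAW R2: wait I5 write@19)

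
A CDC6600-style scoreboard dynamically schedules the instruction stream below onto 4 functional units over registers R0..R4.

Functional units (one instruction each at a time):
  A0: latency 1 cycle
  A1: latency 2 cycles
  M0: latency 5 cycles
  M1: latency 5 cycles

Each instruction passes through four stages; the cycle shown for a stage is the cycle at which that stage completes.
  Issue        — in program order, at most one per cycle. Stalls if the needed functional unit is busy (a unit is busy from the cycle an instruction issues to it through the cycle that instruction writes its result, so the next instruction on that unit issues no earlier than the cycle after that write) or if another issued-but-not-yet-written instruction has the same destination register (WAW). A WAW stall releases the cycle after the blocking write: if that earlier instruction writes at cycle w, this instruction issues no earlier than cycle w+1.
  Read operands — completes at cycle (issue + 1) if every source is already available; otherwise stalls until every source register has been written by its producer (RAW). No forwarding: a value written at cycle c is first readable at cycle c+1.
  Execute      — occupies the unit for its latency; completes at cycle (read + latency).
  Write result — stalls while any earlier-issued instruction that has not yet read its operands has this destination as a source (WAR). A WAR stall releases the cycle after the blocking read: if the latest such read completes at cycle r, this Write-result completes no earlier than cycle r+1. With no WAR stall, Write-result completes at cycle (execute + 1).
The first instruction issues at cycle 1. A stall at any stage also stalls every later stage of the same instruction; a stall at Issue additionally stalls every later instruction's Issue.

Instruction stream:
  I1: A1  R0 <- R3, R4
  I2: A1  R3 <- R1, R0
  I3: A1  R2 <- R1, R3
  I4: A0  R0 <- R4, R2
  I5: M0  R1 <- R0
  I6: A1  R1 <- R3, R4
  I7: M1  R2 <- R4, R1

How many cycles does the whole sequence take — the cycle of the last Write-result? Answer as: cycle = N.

I1  is:1  ro:2  ex:4  wr:5
I2  is:6  ro:7  ex:9  wr:10  — struct: A1 busy until I1 writes@5
I3  is:11  ro:12  ex:14  wr:15  — struct: A1 busy until I2 writes@10
I4  is:12  ro:16  ex:17  wr:18  — RAW R2: wait I3 write@15
I5  is:13  ro:19  ex:24  wr:25  — RAW R0: wait I4 write@18
I6  is:26  ro:27  ex:29  wr:30  — WAW R1: wait I5 write@25
I7  is:27  ro:31  ex:36  wr:37  — RAW R1: wait I6 write@30

cycle = 37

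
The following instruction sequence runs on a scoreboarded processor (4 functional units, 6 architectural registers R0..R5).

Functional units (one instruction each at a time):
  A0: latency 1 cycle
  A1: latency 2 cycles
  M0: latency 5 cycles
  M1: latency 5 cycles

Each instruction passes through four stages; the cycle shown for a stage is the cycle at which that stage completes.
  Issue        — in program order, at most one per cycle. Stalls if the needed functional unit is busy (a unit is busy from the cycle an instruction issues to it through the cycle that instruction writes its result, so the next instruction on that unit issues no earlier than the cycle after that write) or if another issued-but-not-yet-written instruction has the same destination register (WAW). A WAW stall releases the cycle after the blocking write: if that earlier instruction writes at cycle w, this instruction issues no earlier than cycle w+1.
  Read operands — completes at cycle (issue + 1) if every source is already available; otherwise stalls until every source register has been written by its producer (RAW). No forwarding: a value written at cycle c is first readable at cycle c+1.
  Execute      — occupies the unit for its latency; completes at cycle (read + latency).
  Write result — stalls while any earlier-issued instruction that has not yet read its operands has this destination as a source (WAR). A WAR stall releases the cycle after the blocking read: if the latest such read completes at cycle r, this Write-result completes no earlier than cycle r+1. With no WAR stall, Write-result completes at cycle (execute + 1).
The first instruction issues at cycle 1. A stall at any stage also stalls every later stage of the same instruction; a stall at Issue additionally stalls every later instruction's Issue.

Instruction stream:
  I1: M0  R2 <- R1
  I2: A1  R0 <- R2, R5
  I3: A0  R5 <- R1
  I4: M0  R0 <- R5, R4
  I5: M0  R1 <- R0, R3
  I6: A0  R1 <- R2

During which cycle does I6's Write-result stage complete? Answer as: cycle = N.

I1 -> (1, 2, 7, 8)
I2 -> (2, 9, 11, 12)  // RAW R2: wait I1 write@8
I3 -> (3, 4, 5, 10)  // WAR R5: wait I2 read@9
I4 -> (13, 14, 19, 20)  // WAW R0: wait I2 write@12
I5 -> (21, 22, 27, 28)  // struct: M0 busy until I4 writes@20
I6 -> (29, 30, 31, 32)  // WAW R1: wait I5 write@28

cycle = 32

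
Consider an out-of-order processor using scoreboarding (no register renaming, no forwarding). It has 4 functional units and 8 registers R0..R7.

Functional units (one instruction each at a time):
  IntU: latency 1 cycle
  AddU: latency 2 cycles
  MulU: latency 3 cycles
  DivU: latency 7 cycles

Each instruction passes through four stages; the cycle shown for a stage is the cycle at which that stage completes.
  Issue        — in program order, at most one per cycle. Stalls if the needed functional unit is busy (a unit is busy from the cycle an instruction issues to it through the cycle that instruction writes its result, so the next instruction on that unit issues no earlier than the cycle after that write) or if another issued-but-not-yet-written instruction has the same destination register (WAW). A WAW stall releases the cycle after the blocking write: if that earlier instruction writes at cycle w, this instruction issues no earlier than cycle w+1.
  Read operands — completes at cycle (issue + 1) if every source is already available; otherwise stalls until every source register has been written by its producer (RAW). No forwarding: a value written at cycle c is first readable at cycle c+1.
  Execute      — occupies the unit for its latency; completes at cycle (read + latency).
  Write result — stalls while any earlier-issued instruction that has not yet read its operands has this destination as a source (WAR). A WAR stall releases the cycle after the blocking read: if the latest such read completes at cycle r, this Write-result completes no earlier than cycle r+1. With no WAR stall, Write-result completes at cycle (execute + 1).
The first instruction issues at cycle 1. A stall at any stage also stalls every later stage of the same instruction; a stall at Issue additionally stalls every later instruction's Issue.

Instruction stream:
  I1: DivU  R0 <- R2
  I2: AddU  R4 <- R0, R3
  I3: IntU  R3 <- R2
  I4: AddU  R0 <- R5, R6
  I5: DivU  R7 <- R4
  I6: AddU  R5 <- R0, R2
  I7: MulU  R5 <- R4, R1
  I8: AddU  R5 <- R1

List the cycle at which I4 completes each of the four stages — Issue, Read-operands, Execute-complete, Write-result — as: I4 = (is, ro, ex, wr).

[1] I1 dispatched to DivU
[2] I1 operands ready · I2 dispatched to AddU
[3] I3 dispatched to IntU
[4] I3 operands ready
[5] I3 complete
[9] I1 complete
[10] R0←I1
[11] I2 operands ready
[12] R3←I3
[13] I2 complete
[14] R4←I2
[15] I4 dispatched to AddU
[16] I4 operands ready · I5 dispatched to DivU
[17] I5 operands ready
[18] I4 complete
[19] R0←I4
[20] I6 dispatched to AddU
[21] I6 operands ready
[23] I6 complete
[24] I5 complete · R5←I6
[25] R7←I5 · I7 dispatched to MulU
[26] I7 operands ready
[29] I7 complete
[30] R5←I7
[31] I8 dispatched to AddU
[32] I8 operands ready
[34] I8 complete
[35] R5←I8

I4 = (15, 16, 18, 19)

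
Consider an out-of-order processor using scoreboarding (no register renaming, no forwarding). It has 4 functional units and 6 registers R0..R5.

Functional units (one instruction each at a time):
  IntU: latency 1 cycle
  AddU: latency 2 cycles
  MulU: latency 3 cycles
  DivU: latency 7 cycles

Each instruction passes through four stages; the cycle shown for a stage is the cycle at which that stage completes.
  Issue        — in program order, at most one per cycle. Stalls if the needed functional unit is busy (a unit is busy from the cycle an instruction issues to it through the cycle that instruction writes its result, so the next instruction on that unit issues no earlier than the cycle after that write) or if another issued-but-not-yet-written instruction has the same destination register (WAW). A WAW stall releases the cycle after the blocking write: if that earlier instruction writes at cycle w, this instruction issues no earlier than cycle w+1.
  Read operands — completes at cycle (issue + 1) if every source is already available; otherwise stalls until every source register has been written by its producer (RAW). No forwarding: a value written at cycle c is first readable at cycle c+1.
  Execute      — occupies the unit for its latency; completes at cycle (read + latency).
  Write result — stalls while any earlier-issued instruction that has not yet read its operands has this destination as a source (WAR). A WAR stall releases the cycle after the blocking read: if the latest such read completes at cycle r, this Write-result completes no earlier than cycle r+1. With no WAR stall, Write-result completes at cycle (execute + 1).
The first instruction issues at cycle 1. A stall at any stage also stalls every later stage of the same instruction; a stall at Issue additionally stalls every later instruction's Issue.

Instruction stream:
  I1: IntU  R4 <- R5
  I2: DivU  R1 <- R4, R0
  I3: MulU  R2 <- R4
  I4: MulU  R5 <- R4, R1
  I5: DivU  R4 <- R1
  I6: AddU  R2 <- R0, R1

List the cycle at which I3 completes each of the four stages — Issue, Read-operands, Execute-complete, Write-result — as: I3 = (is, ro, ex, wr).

I1: IS=1 RO=2 EX=3 WR=4
I2: IS=2 RO=5 EX=12 WR=13  [RAW R4: wait I1 write@4]
I3: IS=3 RO=5 EX=8 WR=9  [RAW R4: wait I1 write@4]
I4: IS=10 RO=14 EX=17 WR=18  [struct: MulU busy until I3 writes@9; RAW R1: wait I2 write@13]
I5: IS=14 RO=15 EX=22 WR=23  [struct: DivU busy until I2 writes@13]
I6: IS=15 RO=16 EX=18 WR=19

I3 = (3, 5, 8, 9)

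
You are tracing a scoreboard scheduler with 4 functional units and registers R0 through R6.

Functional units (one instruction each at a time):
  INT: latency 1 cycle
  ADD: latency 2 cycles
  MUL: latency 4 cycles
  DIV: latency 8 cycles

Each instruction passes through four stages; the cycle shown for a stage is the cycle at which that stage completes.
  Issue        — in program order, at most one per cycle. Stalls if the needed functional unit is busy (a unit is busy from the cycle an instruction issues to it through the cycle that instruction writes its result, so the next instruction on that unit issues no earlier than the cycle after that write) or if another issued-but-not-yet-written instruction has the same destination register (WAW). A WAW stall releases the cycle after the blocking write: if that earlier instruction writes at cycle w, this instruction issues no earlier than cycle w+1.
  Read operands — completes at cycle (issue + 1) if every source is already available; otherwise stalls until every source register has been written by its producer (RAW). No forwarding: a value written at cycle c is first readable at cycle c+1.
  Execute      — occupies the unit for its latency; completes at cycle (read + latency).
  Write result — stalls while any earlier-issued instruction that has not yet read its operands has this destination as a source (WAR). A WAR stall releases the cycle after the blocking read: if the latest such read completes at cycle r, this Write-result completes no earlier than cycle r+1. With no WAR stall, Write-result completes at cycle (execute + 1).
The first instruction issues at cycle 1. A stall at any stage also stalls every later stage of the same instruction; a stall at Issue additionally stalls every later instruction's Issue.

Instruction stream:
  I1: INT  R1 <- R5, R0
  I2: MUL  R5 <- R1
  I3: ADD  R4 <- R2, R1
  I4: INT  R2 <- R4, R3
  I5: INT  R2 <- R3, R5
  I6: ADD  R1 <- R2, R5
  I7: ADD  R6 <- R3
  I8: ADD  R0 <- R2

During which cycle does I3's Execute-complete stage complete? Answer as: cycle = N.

cycle = 7

cycle 1: I1 issues→INT
cycle 2: I1 reads; I2 issues→MUL
cycle 3: I1 exec-done; I3 issues→ADD
cycle 4: I1 writes R1
cycle 5: I2 reads; I3 reads; I4 issues→INT
cycle 7: I3 exec-done
cycle 8: I3 writes R4
cycle 9: I2 exec-done; I4 reads
cycle 10: I2 writes R5; I4 exec-done
cycle 11: I4 writes R2
cycle 12: I5 issues→INT
cycle 13: I5 reads; I6 issues→ADD
cycle 14: I5 exec-done
cycle 15: I5 writes R2
cycle 16: I6 reads
cycle 18: I6 exec-done
cycle 19: I6 writes R1
cycle 20: I7 issues→ADD
cycle 21: I7 reads
cycle 23: I7 exec-done
cycle 24: I7 writes R6
cycle 25: I8 issues→ADD
cycle 26: I8 reads
cycle 28: I8 exec-done
cycle 29: I8 writes R0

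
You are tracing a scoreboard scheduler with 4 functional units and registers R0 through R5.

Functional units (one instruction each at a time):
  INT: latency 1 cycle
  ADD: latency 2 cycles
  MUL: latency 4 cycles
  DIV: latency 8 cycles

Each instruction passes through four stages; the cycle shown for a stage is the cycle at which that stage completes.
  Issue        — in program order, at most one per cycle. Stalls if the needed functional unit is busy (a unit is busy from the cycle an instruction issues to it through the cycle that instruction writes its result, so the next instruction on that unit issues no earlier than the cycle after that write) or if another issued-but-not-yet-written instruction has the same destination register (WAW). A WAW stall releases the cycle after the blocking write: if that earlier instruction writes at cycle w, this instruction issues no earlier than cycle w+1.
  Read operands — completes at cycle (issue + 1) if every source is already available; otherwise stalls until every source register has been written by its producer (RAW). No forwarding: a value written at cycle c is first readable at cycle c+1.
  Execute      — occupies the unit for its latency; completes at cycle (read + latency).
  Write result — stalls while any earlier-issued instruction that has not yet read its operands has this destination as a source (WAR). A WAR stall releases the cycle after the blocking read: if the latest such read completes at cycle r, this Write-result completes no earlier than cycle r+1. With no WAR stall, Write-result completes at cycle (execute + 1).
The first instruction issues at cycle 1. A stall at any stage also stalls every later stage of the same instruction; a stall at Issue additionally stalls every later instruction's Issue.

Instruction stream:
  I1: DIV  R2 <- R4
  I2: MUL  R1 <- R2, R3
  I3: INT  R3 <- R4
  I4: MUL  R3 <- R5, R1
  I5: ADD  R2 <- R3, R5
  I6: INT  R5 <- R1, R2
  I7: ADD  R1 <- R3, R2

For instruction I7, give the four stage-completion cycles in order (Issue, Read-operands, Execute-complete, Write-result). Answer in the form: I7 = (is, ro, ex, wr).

I7 = (29, 30, 32, 33)

1) issue 1, read 2, done 10, write 11
2) issue 2, read 12, done 16, write 17  <RAW R2: wait I1 write@11>
3) issue 3, read 4, done 5, write 13  <WAR R3: wait I2 read@12>
4) issue 18, read 19, done 23, write 24  <struct: MUL busy until I2 writes@17>
5) issue 19, read 25, done 27, write 28  <RAW R3: wait I4 write@24>
6) issue 20, read 29, done 30, write 31  <RAW R2: wait I5 write@28>
7) issue 29, read 30, done 32, write 33  <struct: ADD busy until I5 writes@28>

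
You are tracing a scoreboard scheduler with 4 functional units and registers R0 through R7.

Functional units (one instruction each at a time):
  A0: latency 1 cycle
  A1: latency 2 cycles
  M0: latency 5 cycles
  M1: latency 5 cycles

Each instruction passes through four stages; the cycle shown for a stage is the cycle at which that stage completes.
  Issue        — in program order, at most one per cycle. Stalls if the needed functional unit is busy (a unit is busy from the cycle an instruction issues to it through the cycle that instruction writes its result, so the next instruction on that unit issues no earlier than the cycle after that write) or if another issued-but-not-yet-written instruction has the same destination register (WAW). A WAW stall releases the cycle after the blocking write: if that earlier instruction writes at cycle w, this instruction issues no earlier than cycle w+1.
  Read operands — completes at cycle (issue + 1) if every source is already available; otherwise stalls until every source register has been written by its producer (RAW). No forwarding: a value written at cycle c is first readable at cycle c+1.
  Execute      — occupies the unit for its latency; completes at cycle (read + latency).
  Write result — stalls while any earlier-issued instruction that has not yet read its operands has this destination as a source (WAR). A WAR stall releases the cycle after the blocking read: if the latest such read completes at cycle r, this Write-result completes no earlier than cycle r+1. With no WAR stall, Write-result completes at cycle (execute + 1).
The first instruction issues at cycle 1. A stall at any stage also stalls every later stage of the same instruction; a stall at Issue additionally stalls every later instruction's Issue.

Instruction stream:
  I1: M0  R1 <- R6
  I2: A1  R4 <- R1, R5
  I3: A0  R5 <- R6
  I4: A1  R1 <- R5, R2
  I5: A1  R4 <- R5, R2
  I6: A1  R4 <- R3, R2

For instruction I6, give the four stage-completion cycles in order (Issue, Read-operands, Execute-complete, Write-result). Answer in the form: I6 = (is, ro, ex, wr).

I6 = (23, 24, 26, 27)

c1: I1 issues→M0
c2: I1 reads | I2 issues→A1
c3: I3 issues→A0
c4: I3 reads
c5: I3 exec-done
c7: I1 exec-done
c8: I1 writes R1
c9: I2 reads
c10: I3 writes R5
c11: I2 exec-done
c12: I2 writes R4
c13: I4 issues→A1
c14: I4 reads
c16: I4 exec-done
c17: I4 writes R1
c18: I5 issues→A1
c19: I5 reads
c21: I5 exec-done
c22: I5 writes R4
c23: I6 issues→A1
c24: I6 reads
c26: I6 exec-done
c27: I6 writes R4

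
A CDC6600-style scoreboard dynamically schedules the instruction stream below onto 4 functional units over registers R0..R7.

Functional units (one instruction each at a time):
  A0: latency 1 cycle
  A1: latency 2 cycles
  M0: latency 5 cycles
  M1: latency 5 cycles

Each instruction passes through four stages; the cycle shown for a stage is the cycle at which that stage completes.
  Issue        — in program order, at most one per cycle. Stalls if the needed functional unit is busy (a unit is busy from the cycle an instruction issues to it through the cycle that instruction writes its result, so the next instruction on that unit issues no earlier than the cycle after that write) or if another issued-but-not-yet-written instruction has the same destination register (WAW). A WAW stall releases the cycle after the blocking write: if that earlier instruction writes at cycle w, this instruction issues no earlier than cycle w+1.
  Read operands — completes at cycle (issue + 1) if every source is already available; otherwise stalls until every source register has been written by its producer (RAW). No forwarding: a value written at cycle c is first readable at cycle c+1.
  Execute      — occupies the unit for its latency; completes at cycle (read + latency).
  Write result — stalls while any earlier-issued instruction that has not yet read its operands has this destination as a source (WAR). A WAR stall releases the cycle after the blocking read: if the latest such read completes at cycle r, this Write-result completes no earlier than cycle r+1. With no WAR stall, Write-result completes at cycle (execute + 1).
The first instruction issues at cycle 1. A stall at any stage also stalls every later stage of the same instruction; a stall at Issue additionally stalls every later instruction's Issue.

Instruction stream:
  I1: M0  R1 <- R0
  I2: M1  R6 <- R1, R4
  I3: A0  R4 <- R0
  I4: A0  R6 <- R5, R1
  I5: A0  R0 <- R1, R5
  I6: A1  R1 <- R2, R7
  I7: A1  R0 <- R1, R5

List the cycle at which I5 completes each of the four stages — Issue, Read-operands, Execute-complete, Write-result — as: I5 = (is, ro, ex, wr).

cycle 1: I1 issues→M0
cycle 2: I1 reads, I2 issues→M1
cycle 3: I3 issues→A0
cycle 4: I3 reads
cycle 5: I3 exec-done
cycle 7: I1 exec-done
cycle 8: I1 writes R1
cycle 9: I2 reads
cycle 10: I3 writes R4
cycle 14: I2 exec-done
cycle 15: I2 writes R6
cycle 16: I4 issues→A0
cycle 17: I4 reads
cycle 18: I4 exec-done
cycle 19: I4 writes R6
cycle 20: I5 issues→A0
cycle 21: I5 reads, I6 issues→A1
cycle 22: I5 exec-done, I6 reads
cycle 23: I5 writes R0
cycle 24: I6 exec-done
cycle 25: I6 writes R1
cycle 26: I7 issues→A1
cycle 27: I7 reads
cycle 29: I7 exec-done
cycle 30: I7 writes R0

I5 = (20, 21, 22, 23)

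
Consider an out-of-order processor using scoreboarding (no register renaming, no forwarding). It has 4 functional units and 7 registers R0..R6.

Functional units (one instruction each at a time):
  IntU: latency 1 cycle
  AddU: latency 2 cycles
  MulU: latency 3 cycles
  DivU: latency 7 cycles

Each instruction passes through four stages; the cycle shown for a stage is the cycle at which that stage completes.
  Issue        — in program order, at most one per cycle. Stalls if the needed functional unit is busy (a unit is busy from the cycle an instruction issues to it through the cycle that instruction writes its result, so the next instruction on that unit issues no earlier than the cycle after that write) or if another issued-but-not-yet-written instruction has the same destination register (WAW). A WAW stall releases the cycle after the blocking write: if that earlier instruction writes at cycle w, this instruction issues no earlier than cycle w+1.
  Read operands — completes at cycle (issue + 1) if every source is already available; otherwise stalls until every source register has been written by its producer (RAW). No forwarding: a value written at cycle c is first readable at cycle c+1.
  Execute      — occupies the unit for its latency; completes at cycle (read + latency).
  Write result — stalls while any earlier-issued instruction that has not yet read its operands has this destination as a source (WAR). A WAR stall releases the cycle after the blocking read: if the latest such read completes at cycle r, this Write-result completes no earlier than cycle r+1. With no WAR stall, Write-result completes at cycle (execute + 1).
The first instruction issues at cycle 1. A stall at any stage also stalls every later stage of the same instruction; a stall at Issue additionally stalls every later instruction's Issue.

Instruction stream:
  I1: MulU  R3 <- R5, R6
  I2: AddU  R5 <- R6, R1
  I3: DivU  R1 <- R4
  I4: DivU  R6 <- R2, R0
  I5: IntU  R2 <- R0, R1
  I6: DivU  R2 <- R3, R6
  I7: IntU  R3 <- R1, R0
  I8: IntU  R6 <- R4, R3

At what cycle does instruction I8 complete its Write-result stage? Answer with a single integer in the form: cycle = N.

cycle = 31

I1  is:1  ro:2  ex:5  wr:6
I2  is:2  ro:3  ex:5  wr:6
I3  is:3  ro:4  ex:11  wr:12
I4  is:13  ro:14  ex:21  wr:22  — struct: DivU busy until I3 writes@12
I5  is:14  ro:15  ex:16  wr:17
I6  is:23  ro:24  ex:31  wr:32  — struct: DivU busy until I4 writes@22
I7  is:24  ro:25  ex:26  wr:27
I8  is:28  ro:29  ex:30  wr:31  — struct: IntU busy until I7 writes@27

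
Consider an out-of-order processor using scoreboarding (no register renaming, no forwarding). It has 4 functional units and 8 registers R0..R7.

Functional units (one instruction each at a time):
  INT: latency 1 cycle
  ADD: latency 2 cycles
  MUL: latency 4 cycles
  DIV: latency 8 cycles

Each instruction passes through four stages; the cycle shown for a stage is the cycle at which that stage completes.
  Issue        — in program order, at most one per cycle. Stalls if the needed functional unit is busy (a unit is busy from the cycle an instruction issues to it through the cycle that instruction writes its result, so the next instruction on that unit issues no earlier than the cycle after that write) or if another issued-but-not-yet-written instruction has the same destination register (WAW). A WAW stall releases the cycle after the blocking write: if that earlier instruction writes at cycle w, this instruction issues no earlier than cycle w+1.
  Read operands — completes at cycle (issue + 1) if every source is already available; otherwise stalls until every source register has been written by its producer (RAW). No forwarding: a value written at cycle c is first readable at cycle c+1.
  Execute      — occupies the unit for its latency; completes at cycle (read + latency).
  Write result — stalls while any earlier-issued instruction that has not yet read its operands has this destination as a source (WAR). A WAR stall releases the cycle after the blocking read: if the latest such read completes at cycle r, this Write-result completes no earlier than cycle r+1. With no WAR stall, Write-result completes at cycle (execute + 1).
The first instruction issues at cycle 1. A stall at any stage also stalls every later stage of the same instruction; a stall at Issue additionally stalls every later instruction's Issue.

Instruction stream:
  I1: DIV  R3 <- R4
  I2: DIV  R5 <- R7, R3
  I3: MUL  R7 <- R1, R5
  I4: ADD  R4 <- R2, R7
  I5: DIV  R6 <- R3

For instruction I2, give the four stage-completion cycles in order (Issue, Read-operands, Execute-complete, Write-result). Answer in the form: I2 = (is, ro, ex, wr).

I2 = (12, 13, 21, 22)

I1: IS=1 RO=2 EX=10 WR=11
I2: IS=12 RO=13 EX=21 WR=22  [struct: DIV busy until I1 writes@11]
I3: IS=13 RO=23 EX=27 WR=28  [RAW R5: wait I2 write@22]
I4: IS=14 RO=29 EX=31 WR=32  [RAW R7: wait I3 write@28]
I5: IS=23 RO=24 EX=32 WR=33  [struct: DIV busy until I2 writes@22]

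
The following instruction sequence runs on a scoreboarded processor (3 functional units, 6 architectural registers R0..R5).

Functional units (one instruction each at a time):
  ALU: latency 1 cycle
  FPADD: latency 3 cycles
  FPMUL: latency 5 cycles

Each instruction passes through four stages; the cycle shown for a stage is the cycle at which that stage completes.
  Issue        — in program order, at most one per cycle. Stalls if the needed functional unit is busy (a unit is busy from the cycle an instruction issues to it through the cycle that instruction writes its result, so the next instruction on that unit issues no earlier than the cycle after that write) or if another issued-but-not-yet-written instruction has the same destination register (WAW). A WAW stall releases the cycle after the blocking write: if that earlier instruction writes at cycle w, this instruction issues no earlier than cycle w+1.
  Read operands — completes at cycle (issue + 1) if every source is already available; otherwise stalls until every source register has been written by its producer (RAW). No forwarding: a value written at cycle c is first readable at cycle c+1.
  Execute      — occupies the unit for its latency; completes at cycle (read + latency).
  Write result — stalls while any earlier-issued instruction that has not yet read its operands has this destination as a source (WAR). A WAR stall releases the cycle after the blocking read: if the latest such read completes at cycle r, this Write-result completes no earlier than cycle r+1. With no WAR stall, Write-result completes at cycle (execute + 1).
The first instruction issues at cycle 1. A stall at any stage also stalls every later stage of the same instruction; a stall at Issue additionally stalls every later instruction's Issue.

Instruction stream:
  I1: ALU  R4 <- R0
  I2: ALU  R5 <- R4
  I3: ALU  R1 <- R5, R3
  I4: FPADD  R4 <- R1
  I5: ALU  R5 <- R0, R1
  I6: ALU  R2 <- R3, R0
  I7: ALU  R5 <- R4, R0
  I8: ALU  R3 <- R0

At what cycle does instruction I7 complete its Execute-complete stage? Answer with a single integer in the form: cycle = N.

cycle = 23

c1: I1 issues→ALU
c2: I1 reads
c3: I1 exec-done
c4: I1 writes R4
c5: I2 issues→ALU
c6: I2 reads
c7: I2 exec-done
c8: I2 writes R5
c9: I3 issues→ALU
c10: I3 reads; I4 issues→FPADD
c11: I3 exec-done
c12: I3 writes R1
c13: I4 reads; I5 issues→ALU
c14: I5 reads
c15: I5 exec-done
c16: I4 exec-done; I5 writes R5
c17: I4 writes R4; I6 issues→ALU
c18: I6 reads
c19: I6 exec-done
c20: I6 writes R2
c21: I7 issues→ALU
c22: I7 reads
c23: I7 exec-done
c24: I7 writes R5
c25: I8 issues→ALU
c26: I8 reads
c27: I8 exec-done
c28: I8 writes R3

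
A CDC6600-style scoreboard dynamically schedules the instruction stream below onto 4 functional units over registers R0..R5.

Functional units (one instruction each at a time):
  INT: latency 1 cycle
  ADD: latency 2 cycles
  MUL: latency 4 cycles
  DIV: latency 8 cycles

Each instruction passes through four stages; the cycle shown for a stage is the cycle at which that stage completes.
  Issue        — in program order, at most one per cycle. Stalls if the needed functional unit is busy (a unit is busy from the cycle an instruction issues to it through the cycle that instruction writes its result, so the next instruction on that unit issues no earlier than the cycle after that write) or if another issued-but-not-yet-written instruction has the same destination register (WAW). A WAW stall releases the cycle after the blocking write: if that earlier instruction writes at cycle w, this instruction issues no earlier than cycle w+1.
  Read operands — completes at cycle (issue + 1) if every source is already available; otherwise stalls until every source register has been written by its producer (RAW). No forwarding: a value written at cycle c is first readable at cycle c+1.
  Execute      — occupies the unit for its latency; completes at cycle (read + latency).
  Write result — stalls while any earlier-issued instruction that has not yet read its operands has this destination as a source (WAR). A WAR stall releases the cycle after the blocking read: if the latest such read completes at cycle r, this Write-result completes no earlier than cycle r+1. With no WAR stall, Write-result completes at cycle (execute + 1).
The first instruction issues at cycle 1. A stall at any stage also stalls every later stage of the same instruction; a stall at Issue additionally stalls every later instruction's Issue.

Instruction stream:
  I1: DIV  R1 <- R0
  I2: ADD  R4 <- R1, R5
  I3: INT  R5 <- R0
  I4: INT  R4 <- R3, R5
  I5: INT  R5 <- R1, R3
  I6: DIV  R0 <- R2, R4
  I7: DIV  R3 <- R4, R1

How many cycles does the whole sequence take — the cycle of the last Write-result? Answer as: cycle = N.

cycle = 42

I1: IS=1 RO=2 EX=10 WR=11
I2: IS=2 RO=12 EX=14 WR=15  [RAW R1: wait I1 write@11]
I3: IS=3 RO=4 EX=5 WR=13  [WAR R5: wait I2 read@12]
I4: IS=16 RO=17 EX=18 WR=19  [WAW R4: wait I2 write@15]
I5: IS=20 RO=21 EX=22 WR=23  [struct: INT busy until I4 writes@19]
I6: IS=21 RO=22 EX=30 WR=31
I7: IS=32 RO=33 EX=41 WR=42  [struct: DIV busy until I6 writes@31]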